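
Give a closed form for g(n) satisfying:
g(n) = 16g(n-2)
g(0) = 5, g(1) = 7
Characteristic equation: x² - 16 = 0, which factors as (x - (4))(x - (-4)) = 0.
Roots r₁ = 4, r₂ = -4 (distinct).
General solution: g(n) = A·(4)^n + B·(-4)^n.
From g(0) = 5: A + B = 5.
From g(1) = 7: 4A - 4B = 7.
Solving: A = \frac{27}{8}, B = \frac{13}{8}.
So g(n) = \frac{13 \left(-4\right)^{n}}{8} + \frac{27 \cdot 4^{n}}{8}.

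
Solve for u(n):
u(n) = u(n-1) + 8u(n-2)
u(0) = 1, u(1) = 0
Characteristic equation: x² - x - 8 = 0.
Discriminant Δ = (1)² + 4·(8) = 33.
Roots r₁,₂ = (1 ± √33)/2, so r₁ = \frac{1}{2} + \frac{\sqrt{33}}{2}, r₂ = \frac{1}{2} - \frac{\sqrt{33}}{2}.
General solution: u(n) = A·r₁^n + B·r₂^n.
From the initial conditions, A + B = 1 and r₁A + r₂B = 0.
Since r₁ - r₂ = √33: A = (0 - (1)r₂)/√33 = \frac{1}{2} - \frac{\sqrt{33}}{66}, and B = 1 - A = \frac{\sqrt{33}}{66} + \frac{1}{2}.
So u(n) = \left(\frac{1}{2} - \frac{\sqrt{33}}{66}\right)\left(\frac{1}{2} + \frac{\sqrt{33}}{2}\right)^n + \left(\frac{\sqrt{33}}{66} + \frac{1}{2}\right)\left(\frac{1}{2} - \frac{\sqrt{33}}{2}\right)^n.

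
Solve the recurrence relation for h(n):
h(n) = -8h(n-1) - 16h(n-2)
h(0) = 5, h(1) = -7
Characteristic equation: x² + 8x + 16 = 0, which is (x - (-4))².
Repeated root r = -4.
General solution: h(n) = (A + Bn)·(-4)^n.
From h(0) = 5: A = 5.
From h(1) = -7: (A + B)·(-4) = -7 ⇒ B = - \frac{13}{4}.
So h(n) = \left(5 - \frac{13 n}{4}\right) \cdot (-4)^n.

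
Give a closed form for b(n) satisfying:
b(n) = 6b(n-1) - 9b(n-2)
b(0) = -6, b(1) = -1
Characteristic equation: x² - 6x + 9 = 0, which is (x - (3))².
Repeated root r = 3.
General solution: b(n) = (A + Bn)·(3)^n.
From b(0) = -6: A = -6.
From b(1) = -1: (A + B)·(3) = -1 ⇒ B = \frac{17}{3}.
So b(n) = \left(\frac{17 n}{3} - 6\right) \cdot (3)^n.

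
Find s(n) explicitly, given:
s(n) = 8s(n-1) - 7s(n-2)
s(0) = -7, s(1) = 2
Characteristic equation: x² - 8x + 7 = 0, which factors as (x - (7))(x - (1)) = 0.
Roots r₁ = 7, r₂ = 1 (distinct).
General solution: s(n) = A·(7)^n + B·(1)^n.
From s(0) = -7: A + B = -7.
From s(1) = 2: 7A + B = 2.
Solving: A = \frac{3}{2}, B = - \frac{17}{2}.
So s(n) = \frac{3 \cdot 7^{n}}{2} - \frac{17}{2}.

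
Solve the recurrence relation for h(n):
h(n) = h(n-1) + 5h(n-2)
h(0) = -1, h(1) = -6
Characteristic equation: x² - x - 5 = 0.
Discriminant Δ = (1)² + 4·(5) = 21.
Roots r₁,₂ = (1 ± √21)/2, so r₁ = \frac{1}{2} + \frac{\sqrt{21}}{2}, r₂ = \frac{1}{2} - \frac{\sqrt{21}}{2}.
General solution: h(n) = A·r₁^n + B·r₂^n.
From the initial conditions, A + B = -1 and r₁A + r₂B = -6.
Since r₁ - r₂ = √21: A = (-6 - (-1)r₂)/√21 = - \frac{11 \sqrt{21}}{42} - \frac{1}{2}, and B = -1 - A = - \frac{1}{2} + \frac{11 \sqrt{21}}{42}.
So h(n) = \left(- \frac{11 \sqrt{21}}{42} - \frac{1}{2}\right)\left(\frac{1}{2} + \frac{\sqrt{21}}{2}\right)^n + \left(- \frac{1}{2} + \frac{11 \sqrt{21}}{42}\right)\left(\frac{1}{2} - \frac{\sqrt{21}}{2}\right)^n.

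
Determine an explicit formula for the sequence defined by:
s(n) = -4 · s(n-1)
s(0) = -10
Pure geometric recurrence with ratio -4.
By induction s(n) = s(0) · (-4)^n = - 10 \left(-4\right)^{n}.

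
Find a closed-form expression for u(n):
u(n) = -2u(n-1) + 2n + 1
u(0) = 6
First-order linear with linear forcing.
Homogeneous solution: u_h(n) = A·(-2)^n.
Try particular u_p(n) = pn + q. Substituting:
  pn + q = -2(p(n-1) + q) + 2n + 1.
Matching the n-coefficient: p = -2p + 2 ⇒ p = \frac{2}{3}.
Matching constants: q = 2p - 2q + 1 ⇒ q = \frac{7}{9}.
General: u(n) = A·(-2)^n + \frac{2 n}{3} + \frac{7}{9}.
Apply u(0) = 6: A + \frac{7}{9} = 6 ⇒ A = \frac{47}{9}.
So u(n) = \frac{47 \left(-2\right)^{n}}{9} + \frac{2 n}{3} + \frac{7}{9}.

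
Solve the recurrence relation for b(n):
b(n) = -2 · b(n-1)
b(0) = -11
Pure geometric recurrence with ratio -2.
By induction b(n) = b(0) · (-2)^n = - 11 \left(-2\right)^{n}.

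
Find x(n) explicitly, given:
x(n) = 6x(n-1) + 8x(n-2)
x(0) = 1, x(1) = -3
Characteristic equation: x² - 6x - 8 = 0.
Discriminant Δ = (6)² + 4·(8) = 68.
Roots r₁,₂ = (6 ± √68)/2, so r₁ = 3 + \sqrt{17}, r₂ = 3 - \sqrt{17}.
General solution: x(n) = A·r₁^n + B·r₂^n.
From the initial conditions, A + B = 1 and r₁A + r₂B = -3.
Since r₁ - r₂ = √68: A = (-3 - (1)r₂)/√68 = \frac{1}{2} - \frac{3 \sqrt{17}}{17}, and B = 1 - A = \frac{1}{2} + \frac{3 \sqrt{17}}{17}.
So x(n) = \left(\frac{1}{2} - \frac{3 \sqrt{17}}{17}\right)\left(3 + \sqrt{17}\right)^n + \left(\frac{1}{2} + \frac{3 \sqrt{17}}{17}\right)\left(3 - \sqrt{17}\right)^n.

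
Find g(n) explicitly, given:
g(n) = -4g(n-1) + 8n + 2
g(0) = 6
First-order linear with linear forcing.
Homogeneous solution: g_h(n) = A·(-4)^n.
Try particular g_p(n) = pn + q. Substituting:
  pn + q = -4(p(n-1) + q) + 8n + 2.
Matching the n-coefficient: p = -4p + 8 ⇒ p = \frac{8}{5}.
Matching constants: q = 4p - 4q + 2 ⇒ q = \frac{42}{25}.
General: g(n) = A·(-4)^n + \frac{8 n}{5} + \frac{42}{25}.
Apply g(0) = 6: A + \frac{42}{25} = 6 ⇒ A = \frac{108}{25}.
So g(n) = \frac{108 \left(-4\right)^{n}}{25} + \frac{8 n}{5} + \frac{42}{25}.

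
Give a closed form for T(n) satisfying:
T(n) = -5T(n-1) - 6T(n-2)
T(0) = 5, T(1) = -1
Characteristic equation: x² + 5x + 6 = 0, which factors as (x - (-2))(x - (-3)) = 0.
Roots r₁ = -2, r₂ = -3 (distinct).
General solution: T(n) = A·(-2)^n + B·(-3)^n.
From T(0) = 5: A + B = 5.
From T(1) = -1: -2A - 3B = -1.
Solving: A = 14, B = -9.
So T(n) = 14 \left(-2\right)^{n} - 9 \left(-3\right)^{n}.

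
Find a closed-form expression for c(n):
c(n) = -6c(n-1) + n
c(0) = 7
First-order linear with linear forcing.
Homogeneous solution: c_h(n) = A·(-6)^n.
Try particular c_p(n) = pn + q. Substituting:
  pn + q = -6(p(n-1) + q) + n.
Matching the n-coefficient: p = -6p + 1 ⇒ p = \frac{1}{7}.
Matching constants: q = 6p - 6q ⇒ q = \frac{6}{49}.
General: c(n) = A·(-6)^n + \frac{n}{7} + \frac{6}{49}.
Apply c(0) = 7: A + \frac{6}{49} = 7 ⇒ A = \frac{337}{49}.
So c(n) = \frac{337 \left(-6\right)^{n}}{49} + \frac{n}{7} + \frac{6}{49}.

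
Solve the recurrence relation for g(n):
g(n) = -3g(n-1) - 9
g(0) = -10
First-order linear non-homogeneous.
Homogeneous solution: g_h(n) = A·(-3)^n.
Try constant particular solution g_p = K: K = -3K - 9 ⇒ K = - \frac{9}{4}.
General: g(n) = A·(-3)^n - \frac{9}{4}.
Apply g(0) = -10: A - \frac{9}{4} = -10 ⇒ A = - \frac{31}{4}.
So g(n) = - \frac{31 \left(-3\right)^{n}}{4} - \frac{9}{4}.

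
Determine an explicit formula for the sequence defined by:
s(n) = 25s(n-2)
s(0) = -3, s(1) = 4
Characteristic equation: x² - 25 = 0, which factors as (x - (5))(x - (-5)) = 0.
Roots r₁ = 5, r₂ = -5 (distinct).
General solution: s(n) = A·(5)^n + B·(-5)^n.
From s(0) = -3: A + B = -3.
From s(1) = 4: 5A - 5B = 4.
Solving: A = - \frac{11}{10}, B = - \frac{19}{10}.
So s(n) = - \frac{19 \left(-5\right)^{n}}{10} - \frac{11 \cdot 5^{n}}{10}.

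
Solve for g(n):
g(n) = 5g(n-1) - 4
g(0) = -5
First-order linear non-homogeneous.
Homogeneous solution: g_h(n) = A·(5)^n.
Try constant particular solution g_p = K: K = 5K - 4 ⇒ K = 1.
General: g(n) = A·(5)^n + 1.
Apply g(0) = -5: A + 1 = -5 ⇒ A = -6.
So g(n) = 1 - 6 \cdot 5^{n}.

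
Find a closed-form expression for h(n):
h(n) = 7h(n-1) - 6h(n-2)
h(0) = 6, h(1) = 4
Characteristic equation: x² - 7x + 6 = 0, which factors as (x - (1))(x - (6)) = 0.
Roots r₁ = 1, r₂ = 6 (distinct).
General solution: h(n) = A·(1)^n + B·(6)^n.
From h(0) = 6: A + B = 6.
From h(1) = 4: A + 6B = 4.
Solving: A = \frac{32}{5}, B = - \frac{2}{5}.
So h(n) = \frac{32}{5} - \frac{2 \cdot 6^{n}}{5}.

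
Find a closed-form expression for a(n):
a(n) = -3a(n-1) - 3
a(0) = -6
First-order linear non-homogeneous.
Homogeneous solution: a_h(n) = A·(-3)^n.
Try constant particular solution a_p = K: K = -3K - 3 ⇒ K = - \frac{3}{4}.
General: a(n) = A·(-3)^n - \frac{3}{4}.
Apply a(0) = -6: A - \frac{3}{4} = -6 ⇒ A = - \frac{21}{4}.
So a(n) = - \frac{21 \left(-3\right)^{n}}{4} - \frac{3}{4}.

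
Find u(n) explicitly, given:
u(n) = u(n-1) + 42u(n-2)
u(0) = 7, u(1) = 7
Characteristic equation: x² - x - 42 = 0, which factors as (x - (7))(x - (-6)) = 0.
Roots r₁ = 7, r₂ = -6 (distinct).
General solution: u(n) = A·(7)^n + B·(-6)^n.
From u(0) = 7: A + B = 7.
From u(1) = 7: 7A - 6B = 7.
Solving: A = \frac{49}{13}, B = \frac{42}{13}.
So u(n) = \frac{42 \left(-6\right)^{n}}{13} + \frac{49 \cdot 7^{n}}{13}.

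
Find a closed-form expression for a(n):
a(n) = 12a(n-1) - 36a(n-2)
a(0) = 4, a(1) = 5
Characteristic equation: x² - 12x + 36 = 0, which is (x - (6))².
Repeated root r = 6.
General solution: a(n) = (A + Bn)·(6)^n.
From a(0) = 4: A = 4.
From a(1) = 5: (A + B)·(6) = 5 ⇒ B = - \frac{19}{6}.
So a(n) = \left(4 - \frac{19 n}{6}\right) \cdot (6)^n.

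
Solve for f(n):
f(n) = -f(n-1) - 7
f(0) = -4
First-order linear non-homogeneous.
Homogeneous solution: f_h(n) = A·(-1)^n.
Try constant particular solution f_p = K: K = -K - 7 ⇒ K = - \frac{7}{2}.
General: f(n) = A·(-1)^n - \frac{7}{2}.
Apply f(0) = -4: A - \frac{7}{2} = -4 ⇒ A = - \frac{1}{2}.
So f(n) = - \frac{\left(-1\right)^{n}}{2} - \frac{7}{2}.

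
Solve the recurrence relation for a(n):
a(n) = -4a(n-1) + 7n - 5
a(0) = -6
First-order linear with linear forcing.
Homogeneous solution: a_h(n) = A·(-4)^n.
Try particular a_p(n) = pn + q. Substituting:
  pn + q = -4(p(n-1) + q) + 7n - 5.
Matching the n-coefficient: p = -4p + 7 ⇒ p = \frac{7}{5}.
Matching constants: q = 4p - 4q - 5 ⇒ q = \frac{3}{25}.
General: a(n) = A·(-4)^n + \frac{7 n}{5} + \frac{3}{25}.
Apply a(0) = -6: A + \frac{3}{25} = -6 ⇒ A = - \frac{153}{25}.
So a(n) = - \frac{153 \left(-4\right)^{n}}{25} + \frac{7 n}{5} + \frac{3}{25}.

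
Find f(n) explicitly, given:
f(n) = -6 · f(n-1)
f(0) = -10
Pure geometric recurrence with ratio -6.
By induction f(n) = f(0) · (-6)^n = - 10 \left(-6\right)^{n}.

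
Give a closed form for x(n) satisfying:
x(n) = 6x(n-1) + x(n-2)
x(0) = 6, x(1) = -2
Characteristic equation: x² - 6x - 1 = 0.
Discriminant Δ = (6)² + 4·(1) = 40.
Roots r₁,₂ = (6 ± √40)/2, so r₁ = 3 + \sqrt{10}, r₂ = 3 - \sqrt{10}.
General solution: x(n) = A·r₁^n + B·r₂^n.
From the initial conditions, A + B = 6 and r₁A + r₂B = -2.
Since r₁ - r₂ = √40: A = (-2 - (6)r₂)/√40 = 3 - \sqrt{10}, and B = 6 - A = 3 + \sqrt{10}.
So x(n) = \left(3 - \sqrt{10}\right)\left(3 + \sqrt{10}\right)^n + \left(3 + \sqrt{10}\right)\left(3 - \sqrt{10}\right)^n.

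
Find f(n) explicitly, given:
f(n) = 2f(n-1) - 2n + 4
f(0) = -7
First-order linear with linear forcing.
Homogeneous solution: f_h(n) = A·(2)^n.
Try particular f_p(n) = pn + q. Substituting:
  pn + q = 2(p(n-1) + q) - 2n + 4.
Matching the n-coefficient: p = 2p - 2 ⇒ p = 2.
Matching constants: q = -2p + 2q + 4 ⇒ q = 0.
General: f(n) = A·(2)^n + 2 n + 0.
Apply f(0) = -7: A + 0 = -7 ⇒ A = -7.
So f(n) = - 7 \cdot 2^{n} + 2 n.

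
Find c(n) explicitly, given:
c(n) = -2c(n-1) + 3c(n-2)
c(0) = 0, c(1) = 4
Characteristic equation: x² + 2x - 3 = 0, which factors as (x - (1))(x - (-3)) = 0.
Roots r₁ = 1, r₂ = -3 (distinct).
General solution: c(n) = A·(1)^n + B·(-3)^n.
From c(0) = 0: A + B = 0.
From c(1) = 4: A - 3B = 4.
Solving: A = 1, B = -1.
So c(n) = 1 - \left(-3\right)^{n}.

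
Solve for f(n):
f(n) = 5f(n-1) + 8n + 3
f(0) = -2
First-order linear with linear forcing.
Homogeneous solution: f_h(n) = A·(5)^n.
Try particular f_p(n) = pn + q. Substituting:
  pn + q = 5(p(n-1) + q) + 8n + 3.
Matching the n-coefficient: p = 5p + 8 ⇒ p = -2.
Matching constants: q = -5p + 5q + 3 ⇒ q = - \frac{13}{4}.
General: f(n) = A·(5)^n - 2 n - \frac{13}{4}.
Apply f(0) = -2: A - \frac{13}{4} = -2 ⇒ A = \frac{5}{4}.
So f(n) = \frac{5 \cdot 5^{n}}{4} - 2 n - \frac{13}{4}.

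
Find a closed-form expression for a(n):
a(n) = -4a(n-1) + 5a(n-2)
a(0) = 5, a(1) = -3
Characteristic equation: x² + 4x - 5 = 0, which factors as (x - (-5))(x - (1)) = 0.
Roots r₁ = -5, r₂ = 1 (distinct).
General solution: a(n) = A·(-5)^n + B·(1)^n.
From a(0) = 5: A + B = 5.
From a(1) = -3: -5A + B = -3.
Solving: A = \frac{4}{3}, B = \frac{11}{3}.
So a(n) = \frac{4 \left(-5\right)^{n}}{3} + \frac{11}{3}.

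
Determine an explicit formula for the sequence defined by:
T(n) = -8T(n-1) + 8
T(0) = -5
First-order linear non-homogeneous.
Homogeneous solution: T_h(n) = A·(-8)^n.
Try constant particular solution T_p = K: K = -8K + 8 ⇒ K = \frac{8}{9}.
General: T(n) = A·(-8)^n + \frac{8}{9}.
Apply T(0) = -5: A + \frac{8}{9} = -5 ⇒ A = - \frac{53}{9}.
So T(n) = \frac{8}{9} - \frac{53 \left(-8\right)^{n}}{9}.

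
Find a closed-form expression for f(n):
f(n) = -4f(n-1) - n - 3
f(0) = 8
First-order linear with linear forcing.
Homogeneous solution: f_h(n) = A·(-4)^n.
Try particular f_p(n) = pn + q. Substituting:
  pn + q = -4(p(n-1) + q) - n - 3.
Matching the n-coefficient: p = -4p - 1 ⇒ p = - \frac{1}{5}.
Matching constants: q = 4p - 4q - 3 ⇒ q = - \frac{19}{25}.
General: f(n) = A·(-4)^n - \frac{n}{5} - \frac{19}{25}.
Apply f(0) = 8: A - \frac{19}{25} = 8 ⇒ A = \frac{219}{25}.
So f(n) = \frac{219 \left(-4\right)^{n}}{25} - \frac{n}{5} - \frac{19}{25}.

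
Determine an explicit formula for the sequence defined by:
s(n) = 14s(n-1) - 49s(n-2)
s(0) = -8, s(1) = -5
Characteristic equation: x² - 14x + 49 = 0, which is (x - (7))².
Repeated root r = 7.
General solution: s(n) = (A + Bn)·(7)^n.
From s(0) = -8: A = -8.
From s(1) = -5: (A + B)·(7) = -5 ⇒ B = \frac{51}{7}.
So s(n) = \left(\frac{51 n}{7} - 8\right) \cdot (7)^n.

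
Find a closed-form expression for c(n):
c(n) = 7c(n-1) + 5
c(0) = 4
First-order linear non-homogeneous.
Homogeneous solution: c_h(n) = A·(7)^n.
Try constant particular solution c_p = K: K = 7K + 5 ⇒ K = - \frac{5}{6}.
General: c(n) = A·(7)^n - \frac{5}{6}.
Apply c(0) = 4: A - \frac{5}{6} = 4 ⇒ A = \frac{29}{6}.
So c(n) = \frac{29 \cdot 7^{n}}{6} - \frac{5}{6}.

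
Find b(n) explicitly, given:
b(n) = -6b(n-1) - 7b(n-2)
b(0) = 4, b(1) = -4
Characteristic equation: x² + 6x + 7 = 0.
Discriminant Δ = (-6)² + 4·(-7) = 8.
Roots r₁,₂ = (-6 ± √8)/2, so r₁ = -3 + \sqrt{2}, r₂ = -3 - \sqrt{2}.
General solution: b(n) = A·r₁^n + B·r₂^n.
From the initial conditions, A + B = 4 and r₁A + r₂B = -4.
Since r₁ - r₂ = √8: A = (-4 - (4)r₂)/√8 = 2 + 2 \sqrt{2}, and B = 4 - A = 2 - 2 \sqrt{2}.
So b(n) = \left(2 + 2 \sqrt{2}\right)\left(-3 + \sqrt{2}\right)^n + \left(2 - 2 \sqrt{2}\right)\left(-3 - \sqrt{2}\right)^n.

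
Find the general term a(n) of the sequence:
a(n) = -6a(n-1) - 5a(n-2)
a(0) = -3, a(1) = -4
Characteristic equation: x² + 6x + 5 = 0, which factors as (x - (-5))(x - (-1)) = 0.
Roots r₁ = -5, r₂ = -1 (distinct).
General solution: a(n) = A·(-5)^n + B·(-1)^n.
From a(0) = -3: A + B = -3.
From a(1) = -4: -5A - B = -4.
Solving: A = \frac{7}{4}, B = - \frac{19}{4}.
So a(n) = - \frac{19 \left(-1\right)^{n}}{4} + \frac{7 \left(-5\right)^{n}}{4}.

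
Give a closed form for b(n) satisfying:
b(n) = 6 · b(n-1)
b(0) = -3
Pure geometric recurrence with ratio 6.
By induction b(n) = b(0) · (6)^n = - 3 \cdot 6^{n}.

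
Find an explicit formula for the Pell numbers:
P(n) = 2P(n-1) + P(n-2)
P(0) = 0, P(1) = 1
This is the Pell sequence.
Characteristic equation: x² - 2x - 1 = 0; roots r₁ = 1 + \sqrt{2}, r₂ = 1 - \sqrt{2}.
General: P(n) = A·r₁^n + B·r₂^n. Solving with P(0)=0, P(1)=1 gives A = \frac{\sqrt{2}}{4}, B = - \frac{\sqrt{2}}{4}.
So P(n) = \frac{\sqrt{2} \left(- \left(1 - \sqrt{2}\right)^{n} + \left(1 + \sqrt{2}\right)^{n}\right)}{4}.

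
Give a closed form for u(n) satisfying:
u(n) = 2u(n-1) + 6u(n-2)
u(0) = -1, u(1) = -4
Characteristic equation: x² - 2x - 6 = 0.
Discriminant Δ = (2)² + 4·(6) = 28.
Roots r₁,₂ = (2 ± √28)/2, so r₁ = 1 + \sqrt{7}, r₂ = 1 - \sqrt{7}.
General solution: u(n) = A·r₁^n + B·r₂^n.
From the initial conditions, A + B = -1 and r₁A + r₂B = -4.
Since r₁ - r₂ = √28: A = (-4 - (-1)r₂)/√28 = - \frac{3 \sqrt{7}}{14} - \frac{1}{2}, and B = -1 - A = - \frac{1}{2} + \frac{3 \sqrt{7}}{14}.
So u(n) = \left(- \frac{3 \sqrt{7}}{14} - \frac{1}{2}\right)\left(1 + \sqrt{7}\right)^n + \left(- \frac{1}{2} + \frac{3 \sqrt{7}}{14}\right)\left(1 - \sqrt{7}\right)^n.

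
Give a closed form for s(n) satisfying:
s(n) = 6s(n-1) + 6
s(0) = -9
First-order linear non-homogeneous.
Homogeneous solution: s_h(n) = A·(6)^n.
Try constant particular solution s_p = K: K = 6K + 6 ⇒ K = - \frac{6}{5}.
General: s(n) = A·(6)^n - \frac{6}{5}.
Apply s(0) = -9: A - \frac{6}{5} = -9 ⇒ A = - \frac{39}{5}.
So s(n) = - \frac{39 \cdot 6^{n}}{5} - \frac{6}{5}.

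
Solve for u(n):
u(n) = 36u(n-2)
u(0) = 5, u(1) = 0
Characteristic equation: x² - 36 = 0, which factors as (x - (-6))(x - (6)) = 0.
Roots r₁ = -6, r₂ = 6 (distinct).
General solution: u(n) = A·(-6)^n + B·(6)^n.
From u(0) = 5: A + B = 5.
From u(1) = 0: -6A + 6B = 0.
Solving: A = \frac{5}{2}, B = \frac{5}{2}.
So u(n) = \frac{5 \left(-6\right)^{n}}{2} + \frac{5 \cdot 6^{n}}{2}.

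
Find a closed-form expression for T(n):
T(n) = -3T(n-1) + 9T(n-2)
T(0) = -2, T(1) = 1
Characteristic equation: x² + 3x - 9 = 0.
Discriminant Δ = (-3)² + 4·(9) = 45.
Roots r₁,₂ = (-3 ± √45)/2, so r₁ = - \frac{3}{2} + \frac{3 \sqrt{5}}{2}, r₂ = - \frac{3 \sqrt{5}}{2} - \frac{3}{2}.
General solution: T(n) = A·r₁^n + B·r₂^n.
From the initial conditions, A + B = -2 and r₁A + r₂B = 1.
Since r₁ - r₂ = √45: A = (1 - (-2)r₂)/√45 = -1 - \frac{2 \sqrt{5}}{15}, and B = -2 - A = -1 + \frac{2 \sqrt{5}}{15}.
So T(n) = \left(-1 - \frac{2 \sqrt{5}}{15}\right)\left(- \frac{3}{2} + \frac{3 \sqrt{5}}{2}\right)^n + \left(-1 + \frac{2 \sqrt{5}}{15}\right)\left(- \frac{3 \sqrt{5}}{2} - \frac{3}{2}\right)^n.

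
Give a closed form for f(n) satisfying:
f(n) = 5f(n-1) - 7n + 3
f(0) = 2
First-order linear with linear forcing.
Homogeneous solution: f_h(n) = A·(5)^n.
Try particular f_p(n) = pn + q. Substituting:
  pn + q = 5(p(n-1) + q) - 7n + 3.
Matching the n-coefficient: p = 5p - 7 ⇒ p = \frac{7}{4}.
Matching constants: q = -5p + 5q + 3 ⇒ q = \frac{23}{16}.
General: f(n) = A·(5)^n + \frac{7 n}{4} + \frac{23}{16}.
Apply f(0) = 2: A + \frac{23}{16} = 2 ⇒ A = \frac{9}{16}.
So f(n) = \frac{9 \cdot 5^{n}}{16} + \frac{7 n}{4} + \frac{23}{16}.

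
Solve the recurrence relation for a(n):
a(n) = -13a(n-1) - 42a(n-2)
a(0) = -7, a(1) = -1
Characteristic equation: x² + 13x + 42 = 0, which factors as (x - (-7))(x - (-6)) = 0.
Roots r₁ = -7, r₂ = -6 (distinct).
General solution: a(n) = A·(-7)^n + B·(-6)^n.
From a(0) = -7: A + B = -7.
From a(1) = -1: -7A - 6B = -1.
Solving: A = 43, B = -50.
So a(n) = - 50 \left(-6\right)^{n} + 43 \left(-7\right)^{n}.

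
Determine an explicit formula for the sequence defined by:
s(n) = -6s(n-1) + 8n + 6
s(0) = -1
First-order linear with linear forcing.
Homogeneous solution: s_h(n) = A·(-6)^n.
Try particular s_p(n) = pn + q. Substituting:
  pn + q = -6(p(n-1) + q) + 8n + 6.
Matching the n-coefficient: p = -6p + 8 ⇒ p = \frac{8}{7}.
Matching constants: q = 6p - 6q + 6 ⇒ q = \frac{90}{49}.
General: s(n) = A·(-6)^n + \frac{8 n}{7} + \frac{90}{49}.
Apply s(0) = -1: A + \frac{90}{49} = -1 ⇒ A = - \frac{139}{49}.
So s(n) = - \frac{139 \left(-6\right)^{n}}{49} + \frac{8 n}{7} + \frac{90}{49}.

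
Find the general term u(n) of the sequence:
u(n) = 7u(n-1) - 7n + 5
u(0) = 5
First-order linear with linear forcing.
Homogeneous solution: u_h(n) = A·(7)^n.
Try particular u_p(n) = pn + q. Substituting:
  pn + q = 7(p(n-1) + q) - 7n + 5.
Matching the n-coefficient: p = 7p - 7 ⇒ p = \frac{7}{6}.
Matching constants: q = -7p + 7q + 5 ⇒ q = \frac{19}{36}.
General: u(n) = A·(7)^n + \frac{7 n}{6} + \frac{19}{36}.
Apply u(0) = 5: A + \frac{19}{36} = 5 ⇒ A = \frac{161}{36}.
So u(n) = \frac{161 \cdot 7^{n}}{36} + \frac{7 n}{6} + \frac{19}{36}.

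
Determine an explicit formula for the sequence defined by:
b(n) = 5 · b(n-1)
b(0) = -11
Pure geometric recurrence with ratio 5.
By induction b(n) = b(0) · (5)^n = - 11 \cdot 5^{n}.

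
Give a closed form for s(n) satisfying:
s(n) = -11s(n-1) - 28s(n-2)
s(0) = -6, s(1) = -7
Characteristic equation: x² + 11x + 28 = 0, which factors as (x - (-4))(x - (-7)) = 0.
Roots r₁ = -4, r₂ = -7 (distinct).
General solution: s(n) = A·(-4)^n + B·(-7)^n.
From s(0) = -6: A + B = -6.
From s(1) = -7: -4A - 7B = -7.
Solving: A = - \frac{49}{3}, B = \frac{31}{3}.
So s(n) = - \frac{49 \left(-4\right)^{n}}{3} + \frac{31 \left(-7\right)^{n}}{3}.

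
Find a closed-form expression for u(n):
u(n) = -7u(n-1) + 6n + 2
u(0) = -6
First-order linear with linear forcing.
Homogeneous solution: u_h(n) = A·(-7)^n.
Try particular u_p(n) = pn + q. Substituting:
  pn + q = -7(p(n-1) + q) + 6n + 2.
Matching the n-coefficient: p = -7p + 6 ⇒ p = \frac{3}{4}.
Matching constants: q = 7p - 7q + 2 ⇒ q = \frac{29}{32}.
General: u(n) = A·(-7)^n + \frac{3 n}{4} + \frac{29}{32}.
Apply u(0) = -6: A + \frac{29}{32} = -6 ⇒ A = - \frac{221}{32}.
So u(n) = - \frac{221 \left(-7\right)^{n}}{32} + \frac{3 n}{4} + \frac{29}{32}.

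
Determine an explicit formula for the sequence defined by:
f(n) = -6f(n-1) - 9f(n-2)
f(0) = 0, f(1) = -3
Characteristic equation: x² + 6x + 9 = 0, which is (x - (-3))².
Repeated root r = -3.
General solution: f(n) = (A + Bn)·(-3)^n.
From f(0) = 0: A = 0.
From f(1) = -3: (A + B)·(-3) = -3 ⇒ B = 1.
So f(n) = \left(n\right) \cdot (-3)^n.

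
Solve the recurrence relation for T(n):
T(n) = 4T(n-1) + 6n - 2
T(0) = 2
First-order linear with linear forcing.
Homogeneous solution: T_h(n) = A·(4)^n.
Try particular T_p(n) = pn + q. Substituting:
  pn + q = 4(p(n-1) + q) + 6n - 2.
Matching the n-coefficient: p = 4p + 6 ⇒ p = -2.
Matching constants: q = -4p + 4q - 2 ⇒ q = -2.
General: T(n) = A·(4)^n - 2 n - 2.
Apply T(0) = 2: A - 2 = 2 ⇒ A = 4.
So T(n) = 4 \cdot 4^{n} - 2 n - 2.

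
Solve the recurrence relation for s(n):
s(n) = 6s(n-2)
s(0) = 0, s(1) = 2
Characteristic equation: x² - 6 = 0.
Discriminant Δ = (0)² + 4·(6) = 24.
Roots r₁,₂ = (0 ± √24)/2, so r₁ = \sqrt{6}, r₂ = - \sqrt{6}.
General solution: s(n) = A·r₁^n + B·r₂^n.
From the initial conditions, A + B = 0 and r₁A + r₂B = 2.
Since r₁ - r₂ = √24: A = (2 - (0)r₂)/√24 = \frac{\sqrt{6}}{6}, and B = 0 - A = - \frac{\sqrt{6}}{6}.
So s(n) = \left(\frac{\sqrt{6}}{6}\right)\left(\sqrt{6}\right)^n + \left(- \frac{\sqrt{6}}{6}\right)\left(- \sqrt{6}\right)^n.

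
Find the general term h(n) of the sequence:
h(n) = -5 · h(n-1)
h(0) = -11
Pure geometric recurrence with ratio -5.
By induction h(n) = h(0) · (-5)^n = - 11 \left(-5\right)^{n}.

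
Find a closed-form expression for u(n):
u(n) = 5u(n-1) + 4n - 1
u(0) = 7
First-order linear with linear forcing.
Homogeneous solution: u_h(n) = A·(5)^n.
Try particular u_p(n) = pn + q. Substituting:
  pn + q = 5(p(n-1) + q) + 4n - 1.
Matching the n-coefficient: p = 5p + 4 ⇒ p = -1.
Matching constants: q = -5p + 5q - 1 ⇒ q = -1.
General: u(n) = A·(5)^n - n - 1.
Apply u(0) = 7: A - 1 = 7 ⇒ A = 8.
So u(n) = 8 \cdot 5^{n} - n - 1.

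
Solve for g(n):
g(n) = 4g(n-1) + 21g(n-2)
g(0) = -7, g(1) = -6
Characteristic equation: x² - 4x - 21 = 0, which factors as (x - (7))(x - (-3)) = 0.
Roots r₁ = 7, r₂ = -3 (distinct).
General solution: g(n) = A·(7)^n + B·(-3)^n.
From g(0) = -7: A + B = -7.
From g(1) = -6: 7A - 3B = -6.
Solving: A = - \frac{27}{10}, B = - \frac{43}{10}.
So g(n) = - \frac{43 \left(-3\right)^{n}}{10} - \frac{27 \cdot 7^{n}}{10}.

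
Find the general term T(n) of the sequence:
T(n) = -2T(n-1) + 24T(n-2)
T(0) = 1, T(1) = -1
Characteristic equation: x² + 2x - 24 = 0, which factors as (x - (-6))(x - (4)) = 0.
Roots r₁ = -6, r₂ = 4 (distinct).
General solution: T(n) = A·(-6)^n + B·(4)^n.
From T(0) = 1: A + B = 1.
From T(1) = -1: -6A + 4B = -1.
Solving: A = \frac{1}{2}, B = \frac{1}{2}.
So T(n) = \frac{\left(-6\right)^{n}}{2} + \frac{4^{n}}{2}.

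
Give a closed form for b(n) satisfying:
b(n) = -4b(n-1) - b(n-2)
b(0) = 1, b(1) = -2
Characteristic equation: x² + 4x + 1 = 0.
Discriminant Δ = (-4)² + 4·(-1) = 12.
Roots r₁,₂ = (-4 ± √12)/2, so r₁ = -2 + \sqrt{3}, r₂ = -2 - \sqrt{3}.
General solution: b(n) = A·r₁^n + B·r₂^n.
From the initial conditions, A + B = 1 and r₁A + r₂B = -2.
Since r₁ - r₂ = √12: A = (-2 - (1)r₂)/√12 = \frac{1}{2}, and B = 1 - A = \frac{1}{2}.
So b(n) = \left(\frac{1}{2}\right)\left(-2 + \sqrt{3}\right)^n + \left(\frac{1}{2}\right)\left(-2 - \sqrt{3}\right)^n.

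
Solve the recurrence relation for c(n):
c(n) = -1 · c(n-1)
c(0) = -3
Pure geometric recurrence with ratio -1.
By induction c(n) = c(0) · (-1)^n = - 3 \left(-1\right)^{n}.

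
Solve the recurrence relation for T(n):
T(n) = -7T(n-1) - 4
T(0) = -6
First-order linear non-homogeneous.
Homogeneous solution: T_h(n) = A·(-7)^n.
Try constant particular solution T_p = K: K = -7K - 4 ⇒ K = - \frac{1}{2}.
General: T(n) = A·(-7)^n - \frac{1}{2}.
Apply T(0) = -6: A - \frac{1}{2} = -6 ⇒ A = - \frac{11}{2}.
So T(n) = - \frac{11 \left(-7\right)^{n}}{2} - \frac{1}{2}.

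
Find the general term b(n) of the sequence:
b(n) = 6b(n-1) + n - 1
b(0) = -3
First-order linear with linear forcing.
Homogeneous solution: b_h(n) = A·(6)^n.
Try particular b_p(n) = pn + q. Substituting:
  pn + q = 6(p(n-1) + q) + n - 1.
Matching the n-coefficient: p = 6p + 1 ⇒ p = - \frac{1}{5}.
Matching constants: q = -6p + 6q - 1 ⇒ q = - \frac{1}{25}.
General: b(n) = A·(6)^n - \frac{n}{5} - \frac{1}{25}.
Apply b(0) = -3: A - \frac{1}{25} = -3 ⇒ A = - \frac{74}{25}.
So b(n) = - \frac{74 \cdot 6^{n}}{25} - \frac{n}{5} - \frac{1}{25}.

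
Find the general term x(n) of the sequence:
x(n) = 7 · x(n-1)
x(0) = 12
Pure geometric recurrence with ratio 7.
By induction x(n) = x(0) · (7)^n = 12 \cdot 7^{n}.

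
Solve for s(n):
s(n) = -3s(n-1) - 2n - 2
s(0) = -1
First-order linear with linear forcing.
Homogeneous solution: s_h(n) = A·(-3)^n.
Try particular s_p(n) = pn + q. Substituting:
  pn + q = -3(p(n-1) + q) - 2n - 2.
Matching the n-coefficient: p = -3p - 2 ⇒ p = - \frac{1}{2}.
Matching constants: q = 3p - 3q - 2 ⇒ q = - \frac{7}{8}.
General: s(n) = A·(-3)^n - \frac{n}{2} - \frac{7}{8}.
Apply s(0) = -1: A - \frac{7}{8} = -1 ⇒ A = - \frac{1}{8}.
So s(n) = - \frac{\left(-3\right)^{n}}{8} - \frac{n}{2} - \frac{7}{8}.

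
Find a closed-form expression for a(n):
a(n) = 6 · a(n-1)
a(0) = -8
Pure geometric recurrence with ratio 6.
By induction a(n) = a(0) · (6)^n = - 8 \cdot 6^{n}.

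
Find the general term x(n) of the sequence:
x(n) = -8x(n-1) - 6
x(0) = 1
First-order linear non-homogeneous.
Homogeneous solution: x_h(n) = A·(-8)^n.
Try constant particular solution x_p = K: K = -8K - 6 ⇒ K = - \frac{2}{3}.
General: x(n) = A·(-8)^n - \frac{2}{3}.
Apply x(0) = 1: A - \frac{2}{3} = 1 ⇒ A = \frac{5}{3}.
So x(n) = \frac{5 \left(-8\right)^{n}}{3} - \frac{2}{3}.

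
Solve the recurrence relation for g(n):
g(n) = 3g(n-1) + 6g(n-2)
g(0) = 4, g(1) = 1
Characteristic equation: x² - 3x - 6 = 0.
Discriminant Δ = (3)² + 4·(6) = 33.
Roots r₁,₂ = (3 ± √33)/2, so r₁ = \frac{3}{2} + \frac{\sqrt{33}}{2}, r₂ = \frac{3}{2} - \frac{\sqrt{33}}{2}.
General solution: g(n) = A·r₁^n + B·r₂^n.
From the initial conditions, A + B = 4 and r₁A + r₂B = 1.
Since r₁ - r₂ = √33: A = (1 - (4)r₂)/√33 = 2 - \frac{5 \sqrt{33}}{33}, and B = 4 - A = \frac{5 \sqrt{33}}{33} + 2.
So g(n) = \left(2 - \frac{5 \sqrt{33}}{33}\right)\left(\frac{3}{2} + \frac{\sqrt{33}}{2}\right)^n + \left(\frac{5 \sqrt{33}}{33} + 2\right)\left(\frac{3}{2} - \frac{\sqrt{33}}{2}\right)^n.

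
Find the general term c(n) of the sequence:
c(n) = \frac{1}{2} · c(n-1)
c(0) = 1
Pure geometric recurrence with ratio \frac{1}{2}.
By induction c(n) = c(0) · (\frac{1}{2})^n = \left(\frac{1}{2}\right)^{n}.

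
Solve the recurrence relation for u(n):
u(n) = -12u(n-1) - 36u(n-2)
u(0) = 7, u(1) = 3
Characteristic equation: x² + 12x + 36 = 0, which is (x - (-6))².
Repeated root r = -6.
General solution: u(n) = (A + Bn)·(-6)^n.
From u(0) = 7: A = 7.
From u(1) = 3: (A + B)·(-6) = 3 ⇒ B = - \frac{15}{2}.
So u(n) = \left(7 - \frac{15 n}{2}\right) \cdot (-6)^n.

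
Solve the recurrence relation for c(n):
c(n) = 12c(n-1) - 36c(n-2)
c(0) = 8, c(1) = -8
Characteristic equation: x² - 12x + 36 = 0, which is (x - (6))².
Repeated root r = 6.
General solution: c(n) = (A + Bn)·(6)^n.
From c(0) = 8: A = 8.
From c(1) = -8: (A + B)·(6) = -8 ⇒ B = - \frac{28}{3}.
So c(n) = \left(8 - \frac{28 n}{3}\right) \cdot (6)^n.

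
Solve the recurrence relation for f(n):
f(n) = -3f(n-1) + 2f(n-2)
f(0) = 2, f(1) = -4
Characteristic equation: x² + 3x - 2 = 0.
Discriminant Δ = (-3)² + 4·(2) = 17.
Roots r₁,₂ = (-3 ± √17)/2, so r₁ = - \frac{3}{2} + \frac{\sqrt{17}}{2}, r₂ = - \frac{\sqrt{17}}{2} - \frac{3}{2}.
General solution: f(n) = A·r₁^n + B·r₂^n.
From the initial conditions, A + B = 2 and r₁A + r₂B = -4.
Since r₁ - r₂ = √17: A = (-4 - (2)r₂)/√17 = 1 - \frac{\sqrt{17}}{17}, and B = 2 - A = \frac{\sqrt{17}}{17} + 1.
So f(n) = \left(1 - \frac{\sqrt{17}}{17}\right)\left(- \frac{3}{2} + \frac{\sqrt{17}}{2}\right)^n + \left(\frac{\sqrt{17}}{17} + 1\right)\left(- \frac{\sqrt{17}}{2} - \frac{3}{2}\right)^n.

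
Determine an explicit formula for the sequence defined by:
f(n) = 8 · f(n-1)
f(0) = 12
Pure geometric recurrence with ratio 8.
By induction f(n) = f(0) · (8)^n = 12 \cdot 8^{n}.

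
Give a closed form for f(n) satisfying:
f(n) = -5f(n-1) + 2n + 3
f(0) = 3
First-order linear with linear forcing.
Homogeneous solution: f_h(n) = A·(-5)^n.
Try particular f_p(n) = pn + q. Substituting:
  pn + q = -5(p(n-1) + q) + 2n + 3.
Matching the n-coefficient: p = -5p + 2 ⇒ p = \frac{1}{3}.
Matching constants: q = 5p - 5q + 3 ⇒ q = \frac{7}{9}.
General: f(n) = A·(-5)^n + \frac{n}{3} + \frac{7}{9}.
Apply f(0) = 3: A + \frac{7}{9} = 3 ⇒ A = \frac{20}{9}.
So f(n) = \frac{20 \left(-5\right)^{n}}{9} + \frac{n}{3} + \frac{7}{9}.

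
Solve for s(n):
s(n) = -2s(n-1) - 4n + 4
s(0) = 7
First-order linear with linear forcing.
Homogeneous solution: s_h(n) = A·(-2)^n.
Try particular s_p(n) = pn + q. Substituting:
  pn + q = -2(p(n-1) + q) - 4n + 4.
Matching the n-coefficient: p = -2p - 4 ⇒ p = - \frac{4}{3}.
Matching constants: q = 2p - 2q + 4 ⇒ q = \frac{4}{9}.
General: s(n) = A·(-2)^n - \frac{4 n}{3} + \frac{4}{9}.
Apply s(0) = 7: A + \frac{4}{9} = 7 ⇒ A = \frac{59}{9}.
So s(n) = \frac{59 \left(-2\right)^{n}}{9} - \frac{4 n}{3} + \frac{4}{9}.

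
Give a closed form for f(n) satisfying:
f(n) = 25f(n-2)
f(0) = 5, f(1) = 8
Characteristic equation: x² - 25 = 0, which factors as (x - (5))(x - (-5)) = 0.
Roots r₁ = 5, r₂ = -5 (distinct).
General solution: f(n) = A·(5)^n + B·(-5)^n.
From f(0) = 5: A + B = 5.
From f(1) = 8: 5A - 5B = 8.
Solving: A = \frac{33}{10}, B = \frac{17}{10}.
So f(n) = \frac{17 \left(-5\right)^{n}}{10} + \frac{33 \cdot 5^{n}}{10}.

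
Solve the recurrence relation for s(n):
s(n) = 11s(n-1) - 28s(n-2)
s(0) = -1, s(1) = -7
Characteristic equation: x² - 11x + 28 = 0, which factors as (x - (4))(x - (7)) = 0.
Roots r₁ = 4, r₂ = 7 (distinct).
General solution: s(n) = A·(4)^n + B·(7)^n.
From s(0) = -1: A + B = -1.
From s(1) = -7: 4A + 7B = -7.
Solving: A = 0, B = -1.
So s(n) = - 7^{n}.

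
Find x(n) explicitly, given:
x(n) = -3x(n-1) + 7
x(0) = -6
First-order linear non-homogeneous.
Homogeneous solution: x_h(n) = A·(-3)^n.
Try constant particular solution x_p = K: K = -3K + 7 ⇒ K = \frac{7}{4}.
General: x(n) = A·(-3)^n + \frac{7}{4}.
Apply x(0) = -6: A + \frac{7}{4} = -6 ⇒ A = - \frac{31}{4}.
So x(n) = \frac{7}{4} - \frac{31 \left(-3\right)^{n}}{4}.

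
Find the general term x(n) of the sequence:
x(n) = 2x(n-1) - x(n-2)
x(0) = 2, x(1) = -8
Characteristic equation: x² - 2x + 1 = 0, which is (x - (1))².
Repeated root r = 1.
General solution: x(n) = (A + Bn)·(1)^n.
From x(0) = 2: A = 2.
From x(1) = -8: (A + B)·(1) = -8 ⇒ B = -10.
So x(n) = \left(2 - 10 n\right) \cdot (1)^n.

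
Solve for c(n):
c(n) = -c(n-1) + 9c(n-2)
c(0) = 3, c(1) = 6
Characteristic equation: x² + x - 9 = 0.
Discriminant Δ = (-1)² + 4·(9) = 37.
Roots r₁,₂ = (-1 ± √37)/2, so r₁ = - \frac{1}{2} + \frac{\sqrt{37}}{2}, r₂ = - \frac{\sqrt{37}}{2} - \frac{1}{2}.
General solution: c(n) = A·r₁^n + B·r₂^n.
From the initial conditions, A + B = 3 and r₁A + r₂B = 6.
Since r₁ - r₂ = √37: A = (6 - (3)r₂)/√37 = \frac{15 \sqrt{37}}{74} + \frac{3}{2}, and B = 3 - A = \frac{3}{2} - \frac{15 \sqrt{37}}{74}.
So c(n) = \left(\frac{15 \sqrt{37}}{74} + \frac{3}{2}\right)\left(- \frac{1}{2} + \frac{\sqrt{37}}{2}\right)^n + \left(\frac{3}{2} - \frac{15 \sqrt{37}}{74}\right)\left(- \frac{\sqrt{37}}{2} - \frac{1}{2}\right)^n.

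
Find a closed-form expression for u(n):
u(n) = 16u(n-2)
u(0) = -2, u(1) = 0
Characteristic equation: x² - 16 = 0, which factors as (x - (4))(x - (-4)) = 0.
Roots r₁ = 4, r₂ = -4 (distinct).
General solution: u(n) = A·(4)^n + B·(-4)^n.
From u(0) = -2: A + B = -2.
From u(1) = 0: 4A - 4B = 0.
Solving: A = -1, B = -1.
So u(n) = - \left(-4\right)^{n} - 4^{n}.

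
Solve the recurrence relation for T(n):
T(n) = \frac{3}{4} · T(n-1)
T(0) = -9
Pure geometric recurrence with ratio \frac{3}{4}.
By induction T(n) = T(0) · (\frac{3}{4})^n = - 9 \left(\frac{3}{4}\right)^{n}.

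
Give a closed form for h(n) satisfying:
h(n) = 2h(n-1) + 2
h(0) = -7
First-order linear non-homogeneous.
Homogeneous solution: h_h(n) = A·(2)^n.
Try constant particular solution h_p = K: K = 2K + 2 ⇒ K = -2.
General: h(n) = A·(2)^n - 2.
Apply h(0) = -7: A - 2 = -7 ⇒ A = -5.
So h(n) = - 5 \cdot 2^{n} - 2.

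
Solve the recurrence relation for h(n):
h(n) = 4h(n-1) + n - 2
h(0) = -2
First-order linear with linear forcing.
Homogeneous solution: h_h(n) = A·(4)^n.
Try particular h_p(n) = pn + q. Substituting:
  pn + q = 4(p(n-1) + q) + n - 2.
Matching the n-coefficient: p = 4p + 1 ⇒ p = - \frac{1}{3}.
Matching constants: q = -4p + 4q - 2 ⇒ q = \frac{2}{9}.
General: h(n) = A·(4)^n - \frac{n}{3} + \frac{2}{9}.
Apply h(0) = -2: A + \frac{2}{9} = -2 ⇒ A = - \frac{20}{9}.
So h(n) = - \frac{20 \cdot 4^{n}}{9} - \frac{n}{3} + \frac{2}{9}.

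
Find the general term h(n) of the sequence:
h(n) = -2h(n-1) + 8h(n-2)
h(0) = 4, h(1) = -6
Characteristic equation: x² + 2x - 8 = 0, which factors as (x - (-4))(x - (2)) = 0.
Roots r₁ = -4, r₂ = 2 (distinct).
General solution: h(n) = A·(-4)^n + B·(2)^n.
From h(0) = 4: A + B = 4.
From h(1) = -6: -4A + 2B = -6.
Solving: A = \frac{7}{3}, B = \frac{5}{3}.
So h(n) = \frac{7 \left(-4\right)^{n}}{3} + \frac{5 \cdot 2^{n}}{3}.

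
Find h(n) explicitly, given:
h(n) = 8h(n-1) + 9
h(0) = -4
First-order linear non-homogeneous.
Homogeneous solution: h_h(n) = A·(8)^n.
Try constant particular solution h_p = K: K = 8K + 9 ⇒ K = - \frac{9}{7}.
General: h(n) = A·(8)^n - \frac{9}{7}.
Apply h(0) = -4: A - \frac{9}{7} = -4 ⇒ A = - \frac{19}{7}.
So h(n) = - \frac{19 \cdot 8^{n}}{7} - \frac{9}{7}.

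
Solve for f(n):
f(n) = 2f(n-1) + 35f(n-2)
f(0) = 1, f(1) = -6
Characteristic equation: x² - 2x - 35 = 0, which factors as (x - (7))(x - (-5)) = 0.
Roots r₁ = 7, r₂ = -5 (distinct).
General solution: f(n) = A·(7)^n + B·(-5)^n.
From f(0) = 1: A + B = 1.
From f(1) = -6: 7A - 5B = -6.
Solving: A = - \frac{1}{12}, B = \frac{13}{12}.
So f(n) = \frac{13 \left(-5\right)^{n}}{12} - \frac{7^{n}}{12}.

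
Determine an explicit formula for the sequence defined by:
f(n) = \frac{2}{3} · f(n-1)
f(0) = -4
Pure geometric recurrence with ratio \frac{2}{3}.
By induction f(n) = f(0) · (\frac{2}{3})^n = - 4 \left(\frac{2}{3}\right)^{n}.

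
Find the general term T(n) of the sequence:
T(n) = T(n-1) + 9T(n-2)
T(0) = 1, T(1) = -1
Characteristic equation: x² - x - 9 = 0.
Discriminant Δ = (1)² + 4·(9) = 37.
Roots r₁,₂ = (1 ± √37)/2, so r₁ = \frac{1}{2} + \frac{\sqrt{37}}{2}, r₂ = \frac{1}{2} - \frac{\sqrt{37}}{2}.
General solution: T(n) = A·r₁^n + B·r₂^n.
From the initial conditions, A + B = 1 and r₁A + r₂B = -1.
Since r₁ - r₂ = √37: A = (-1 - (1)r₂)/√37 = \frac{1}{2} - \frac{3 \sqrt{37}}{74}, and B = 1 - A = \frac{3 \sqrt{37}}{74} + \frac{1}{2}.
So T(n) = \left(\frac{1}{2} - \frac{3 \sqrt{37}}{74}\right)\left(\frac{1}{2} + \frac{\sqrt{37}}{2}\right)^n + \left(\frac{3 \sqrt{37}}{74} + \frac{1}{2}\right)\left(\frac{1}{2} - \frac{\sqrt{37}}{2}\right)^n.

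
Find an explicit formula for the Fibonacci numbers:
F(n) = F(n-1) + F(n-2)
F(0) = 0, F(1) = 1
This is the Fibonacci sequence.
Characteristic equation: x² - x - 1 = 0; roots r₁ = \frac{1}{2} + \frac{\sqrt{5}}{2}, r₂ = \frac{1}{2} - \frac{\sqrt{5}}{2}.
General: F(n) = A·r₁^n + B·r₂^n. Solving with F(0)=0, F(1)=1 gives A = \frac{\sqrt{5}}{5}, B = - \frac{\sqrt{5}}{5}.
So F(n) = \frac{2^{- n} \sqrt{5} \left(- \left(1 - \sqrt{5}\right)^{n} + \left(1 + \sqrt{5}\right)^{n}\right)}{5}.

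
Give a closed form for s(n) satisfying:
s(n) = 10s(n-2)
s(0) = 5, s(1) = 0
Characteristic equation: x² - 10 = 0.
Discriminant Δ = (0)² + 4·(10) = 40.
Roots r₁,₂ = (0 ± √40)/2, so r₁ = \sqrt{10}, r₂ = - \sqrt{10}.
General solution: s(n) = A·r₁^n + B·r₂^n.
From the initial conditions, A + B = 5 and r₁A + r₂B = 0.
Since r₁ - r₂ = √40: A = (0 - (5)r₂)/√40 = \frac{5}{2}, and B = 5 - A = \frac{5}{2}.
So s(n) = \left(\frac{5}{2}\right)\left(\sqrt{10}\right)^n + \left(\frac{5}{2}\right)\left(- \sqrt{10}\right)^n.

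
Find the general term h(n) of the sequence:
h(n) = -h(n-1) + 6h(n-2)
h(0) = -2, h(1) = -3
Characteristic equation: x² + x - 6 = 0, which factors as (x - (2))(x - (-3)) = 0.
Roots r₁ = 2, r₂ = -3 (distinct).
General solution: h(n) = A·(2)^n + B·(-3)^n.
From h(0) = -2: A + B = -2.
From h(1) = -3: 2A - 3B = -3.
Solving: A = - \frac{9}{5}, B = - \frac{1}{5}.
So h(n) = - \frac{\left(-3\right)^{n}}{5} - \frac{9 \cdot 2^{n}}{5}.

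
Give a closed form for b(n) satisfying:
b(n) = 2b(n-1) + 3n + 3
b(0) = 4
First-order linear with linear forcing.
Homogeneous solution: b_h(n) = A·(2)^n.
Try particular b_p(n) = pn + q. Substituting:
  pn + q = 2(p(n-1) + q) + 3n + 3.
Matching the n-coefficient: p = 2p + 3 ⇒ p = -3.
Matching constants: q = -2p + 2q + 3 ⇒ q = -9.
General: b(n) = A·(2)^n - 3 n - 9.
Apply b(0) = 4: A - 9 = 4 ⇒ A = 13.
So b(n) = 13 \cdot 2^{n} - 3 n - 9.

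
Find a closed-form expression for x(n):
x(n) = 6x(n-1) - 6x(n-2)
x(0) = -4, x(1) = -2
Characteristic equation: x² - 6x + 6 = 0.
Discriminant Δ = (6)² + 4·(-6) = 12.
Roots r₁,₂ = (6 ± √12)/2, so r₁ = \sqrt{3} + 3, r₂ = 3 - \sqrt{3}.
General solution: x(n) = A·r₁^n + B·r₂^n.
From the initial conditions, A + B = -4 and r₁A + r₂B = -2.
Since r₁ - r₂ = √12: A = (-2 - (-4)r₂)/√12 = -2 + \frac{5 \sqrt{3}}{3}, and B = -4 - A = - \frac{5 \sqrt{3}}{3} - 2.
So x(n) = \left(-2 + \frac{5 \sqrt{3}}{3}\right)\left(\sqrt{3} + 3\right)^n + \left(- \frac{5 \sqrt{3}}{3} - 2\right)\left(3 - \sqrt{3}\right)^n.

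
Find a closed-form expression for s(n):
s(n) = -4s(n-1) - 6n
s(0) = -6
First-order linear with linear forcing.
Homogeneous solution: s_h(n) = A·(-4)^n.
Try particular s_p(n) = pn + q. Substituting:
  pn + q = -4(p(n-1) + q) - 6n.
Matching the n-coefficient: p = -4p - 6 ⇒ p = - \frac{6}{5}.
Matching constants: q = 4p - 4q ⇒ q = - \frac{24}{25}.
General: s(n) = A·(-4)^n - \frac{6 n}{5} - \frac{24}{25}.
Apply s(0) = -6: A - \frac{24}{25} = -6 ⇒ A = - \frac{126}{25}.
So s(n) = - \frac{126 \left(-4\right)^{n}}{25} - \frac{6 n}{5} - \frac{24}{25}.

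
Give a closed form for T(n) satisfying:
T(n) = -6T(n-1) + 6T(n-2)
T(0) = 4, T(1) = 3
Characteristic equation: x² + 6x - 6 = 0.
Discriminant Δ = (-6)² + 4·(6) = 60.
Roots r₁,₂ = (-6 ± √60)/2, so r₁ = -3 + \sqrt{15}, r₂ = - \sqrt{15} - 3.
General solution: T(n) = A·r₁^n + B·r₂^n.
From the initial conditions, A + B = 4 and r₁A + r₂B = 3.
Since r₁ - r₂ = √60: A = (3 - (4)r₂)/√60 = \frac{\sqrt{15}}{2} + 2, and B = 4 - A = 2 - \frac{\sqrt{15}}{2}.
So T(n) = \left(\frac{\sqrt{15}}{2} + 2\right)\left(-3 + \sqrt{15}\right)^n + \left(2 - \frac{\sqrt{15}}{2}\right)\left(- \sqrt{15} - 3\right)^n.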